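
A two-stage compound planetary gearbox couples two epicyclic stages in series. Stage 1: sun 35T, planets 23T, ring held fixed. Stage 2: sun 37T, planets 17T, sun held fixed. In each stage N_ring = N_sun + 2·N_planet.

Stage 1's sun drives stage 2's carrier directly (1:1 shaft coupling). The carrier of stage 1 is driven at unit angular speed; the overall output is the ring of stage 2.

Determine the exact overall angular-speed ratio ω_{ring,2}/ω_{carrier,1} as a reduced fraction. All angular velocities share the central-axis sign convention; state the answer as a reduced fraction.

Stage 1: N_ring = 35 + 2·23 = 81
Stage 1: 35(ω_s−ω_c) = −81(ω_r−ω_c),  ω_r=0, ω_c=1
Stage 1: ω_s = 1 − (81/35)(0−1) = 116/35
  ⇒ ω_s¹/ω_c¹ = 116/35
Stage 2: N_ring = 37 + 2·17 = 71
Stage 2: 37(ω_s−ω_c) = −71(ω_r−ω_c),  ω_s=0, ω_c=1
Stage 2: ω_r = 1 − (37/71)(0−1) = 108/71
  ⇒ ω_r²/ω_c² = 108/71
Coupling ω_c² = ω_s¹ ⇒ overall = 116/35 × 108/71 = 12528/2485

12528/2485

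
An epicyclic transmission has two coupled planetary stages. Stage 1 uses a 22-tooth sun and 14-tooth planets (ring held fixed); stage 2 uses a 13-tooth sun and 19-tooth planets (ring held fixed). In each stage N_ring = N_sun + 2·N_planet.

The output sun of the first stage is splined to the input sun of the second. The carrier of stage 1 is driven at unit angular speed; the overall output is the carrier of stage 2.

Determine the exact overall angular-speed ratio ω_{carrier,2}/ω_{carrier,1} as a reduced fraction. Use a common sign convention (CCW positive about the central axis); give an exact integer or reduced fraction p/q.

Stage 1: N_ring = 22 + 2·14 = 50
Stage 1: 22(ω_s−ω_c) = −50(ω_r−ω_c),  ω_r=0, ω_c=1
Stage 1: ω_s = 1 − (50/22)(0−1) = 36/11
  ⇒ ω_s¹/ω_c¹ = 36/11
Stage 2: N_ring = 13 + 2·19 = 51
Stage 2: 13(ω_s−ω_c) = −51(ω_r−ω_c),  ω_r=0, ω_s=1
Stage 2: 13(1−ω_c) = −51(0−ω_c)  ⇒  64ω_c = 13  ⇒  ω_c = 13/64
  ⇒ ω_c²/ω_s² = 13/64
Coupling ω_s² = ω_s¹ ⇒ overall = 36/11 × 13/64 = 117/176

117/176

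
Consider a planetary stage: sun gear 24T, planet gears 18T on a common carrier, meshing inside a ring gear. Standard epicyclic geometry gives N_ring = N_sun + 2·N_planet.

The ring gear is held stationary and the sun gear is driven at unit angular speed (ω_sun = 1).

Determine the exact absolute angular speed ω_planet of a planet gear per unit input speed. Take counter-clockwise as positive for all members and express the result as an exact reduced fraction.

-2/3

N_ring = 24 + 2·18 = 60
24(ω_s−ω_c) = −60(ω_r−ω_c),  ω_r=0, ω_s=1
24(1−ω_c) = −60(0−ω_c)  ⇒  84ω_c = 24  ⇒  ω_c = 2/7
sun–planet: 24·(1−2/7) = −18·(ω_p−ω_c)  ⇒  ω_p−ω_c = −(24/18)·(5/7) = -20/21
ω_p = 2/7 − 20/21 = -2/3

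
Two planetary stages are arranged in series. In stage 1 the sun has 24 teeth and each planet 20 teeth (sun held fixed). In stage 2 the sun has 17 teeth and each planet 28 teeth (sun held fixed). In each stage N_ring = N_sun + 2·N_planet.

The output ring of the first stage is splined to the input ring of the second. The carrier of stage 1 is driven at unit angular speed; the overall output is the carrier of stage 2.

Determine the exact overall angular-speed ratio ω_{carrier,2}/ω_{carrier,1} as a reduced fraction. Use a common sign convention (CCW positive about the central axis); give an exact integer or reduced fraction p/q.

Stage 1: N_ring = 24 + 2·20 = 64
Stage 1: 24(ω_s−ω_c) = −64(ω_r−ω_c),  ω_s=0, ω_c=1
Stage 1: ω_r = 1 − (24/64)(0−1) = 11/8
  ⇒ ω_r¹/ω_c¹ = 11/8
Stage 2: N_ring = 17 + 2·28 = 73
Stage 2: 17(ω_s−ω_c) = −73(ω_r−ω_c),  ω_s=0, ω_r=1
Stage 2: 17(0−ω_c) = −73(1−ω_c)  ⇒  90ω_c = 73  ⇒  ω_c = 73/90
  ⇒ ω_c²/ω_r² = 73/90
Coupling ω_r² = ω_r¹ ⇒ overall = 11/8 × 73/90 = 803/720

803/720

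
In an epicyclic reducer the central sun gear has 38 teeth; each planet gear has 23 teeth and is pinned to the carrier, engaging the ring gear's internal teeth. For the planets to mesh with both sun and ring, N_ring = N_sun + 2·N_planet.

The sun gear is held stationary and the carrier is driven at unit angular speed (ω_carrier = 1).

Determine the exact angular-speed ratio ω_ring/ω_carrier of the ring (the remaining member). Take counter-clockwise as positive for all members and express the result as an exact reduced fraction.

61/42

N_ring = 38 + 2·23 = 84
38(ω_s−ω_c) = −84(ω_r−ω_c),  ω_s=0, ω_c=1
ω_r = 1 − (38/84)(0−1) = 61/42
ω_r/ω_c = 61/42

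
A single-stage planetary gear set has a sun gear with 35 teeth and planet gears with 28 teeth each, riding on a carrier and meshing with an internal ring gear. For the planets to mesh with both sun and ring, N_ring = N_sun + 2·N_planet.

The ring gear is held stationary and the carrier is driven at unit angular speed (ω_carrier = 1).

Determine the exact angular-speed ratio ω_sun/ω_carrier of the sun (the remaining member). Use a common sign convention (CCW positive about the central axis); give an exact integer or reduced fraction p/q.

N_ring = 35 + 2·28 = 91
35(ω_s−ω_c) = −91(ω_r−ω_c),  ω_r=0, ω_c=1
ω_s = 1 − (91/35)(0−1) = 18/5
ω_s/ω_c = 18/5

18/5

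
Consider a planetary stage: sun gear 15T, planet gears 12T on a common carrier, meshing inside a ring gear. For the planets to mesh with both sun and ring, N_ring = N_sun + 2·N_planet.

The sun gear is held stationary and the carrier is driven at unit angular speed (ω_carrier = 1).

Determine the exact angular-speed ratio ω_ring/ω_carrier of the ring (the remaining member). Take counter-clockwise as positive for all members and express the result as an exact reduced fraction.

N_ring = 15 + 2·12 = 39
15(ω_s−ω_c) = −39(ω_r−ω_c),  ω_s=0, ω_c=1
ω_r = 1 − (15/39)(0−1) = 18/13
ω_r/ω_c = 18/13

18/13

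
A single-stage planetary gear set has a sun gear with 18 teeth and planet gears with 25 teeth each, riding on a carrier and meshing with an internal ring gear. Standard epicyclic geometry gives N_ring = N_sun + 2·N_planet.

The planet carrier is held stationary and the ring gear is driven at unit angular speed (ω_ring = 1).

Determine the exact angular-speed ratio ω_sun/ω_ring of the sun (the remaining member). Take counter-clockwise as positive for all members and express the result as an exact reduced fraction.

N_ring = 18 + 2·25 = 68
18(ω_s−ω_c) = −68(ω_r−ω_c),  ω_c=0, ω_r=1
ω_s = 0 − (68/18)(1−0) = -34/9
ω_s/ω_r = -34/9

-34/9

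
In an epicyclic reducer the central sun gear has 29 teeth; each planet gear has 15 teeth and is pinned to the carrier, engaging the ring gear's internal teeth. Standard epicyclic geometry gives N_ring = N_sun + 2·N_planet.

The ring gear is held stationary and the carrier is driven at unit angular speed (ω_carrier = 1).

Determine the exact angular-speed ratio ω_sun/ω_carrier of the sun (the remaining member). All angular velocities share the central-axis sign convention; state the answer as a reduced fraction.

88/29

N_ring = 29 + 2·15 = 59
29(ω_s−ω_c) = −59(ω_r−ω_c),  ω_r=0, ω_c=1
ω_s = 1 − (59/29)(0−1) = 88/29
ω_s/ω_c = 88/29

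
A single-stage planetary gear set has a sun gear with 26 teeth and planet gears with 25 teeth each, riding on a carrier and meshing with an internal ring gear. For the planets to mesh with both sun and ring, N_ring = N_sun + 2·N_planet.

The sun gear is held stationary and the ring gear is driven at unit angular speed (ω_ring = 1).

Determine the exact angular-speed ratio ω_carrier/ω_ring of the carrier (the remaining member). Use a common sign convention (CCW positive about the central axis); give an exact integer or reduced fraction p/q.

38/51

N_ring = 26 + 2·25 = 76
26(ω_s−ω_c) = −76(ω_r−ω_c),  ω_s=0, ω_r=1
26(0−ω_c) = −76(1−ω_c)  ⇒  102ω_c = 76  ⇒  ω_c = 38/51
ω_c/ω_r = 38/51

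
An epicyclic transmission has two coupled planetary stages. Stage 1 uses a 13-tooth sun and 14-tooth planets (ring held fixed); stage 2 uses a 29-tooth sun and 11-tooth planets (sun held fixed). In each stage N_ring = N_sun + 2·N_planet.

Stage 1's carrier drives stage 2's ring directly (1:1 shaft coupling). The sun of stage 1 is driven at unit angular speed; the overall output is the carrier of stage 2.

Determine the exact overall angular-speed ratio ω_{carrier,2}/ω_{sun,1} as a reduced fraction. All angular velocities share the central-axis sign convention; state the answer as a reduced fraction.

221/1440

Stage 1: N_ring = 13 + 2·14 = 41
Stage 1: 13(ω_s−ω_c) = −41(ω_r−ω_c),  ω_r=0, ω_s=1
Stage 1: 13(1−ω_c) = −41(0−ω_c)  ⇒  54ω_c = 13  ⇒  ω_c = 13/54
  ⇒ ω_c¹/ω_s¹ = 13/54
Stage 2: N_ring = 29 + 2·11 = 51
Stage 2: 29(ω_s−ω_c) = −51(ω_r−ω_c),  ω_s=0, ω_r=1
Stage 2: 29(0−ω_c) = −51(1−ω_c)  ⇒  80ω_c = 51  ⇒  ω_c = 51/80
  ⇒ ω_c²/ω_r² = 51/80
Coupling ω_r² = ω_c¹ ⇒ overall = 13/54 × 51/80 = 221/1440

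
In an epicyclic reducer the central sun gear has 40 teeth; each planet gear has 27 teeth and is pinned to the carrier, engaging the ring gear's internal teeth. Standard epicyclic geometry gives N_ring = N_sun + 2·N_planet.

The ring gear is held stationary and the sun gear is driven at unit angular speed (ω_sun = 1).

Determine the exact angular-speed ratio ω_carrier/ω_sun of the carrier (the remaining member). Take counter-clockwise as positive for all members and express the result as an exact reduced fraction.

20/67

N_ring = 40 + 2·27 = 94
40(ω_s−ω_c) = −94(ω_r−ω_c),  ω_r=0, ω_s=1
40(1−ω_c) = −94(0−ω_c)  ⇒  134ω_c = 40  ⇒  ω_c = 20/67
ω_c/ω_s = 20/67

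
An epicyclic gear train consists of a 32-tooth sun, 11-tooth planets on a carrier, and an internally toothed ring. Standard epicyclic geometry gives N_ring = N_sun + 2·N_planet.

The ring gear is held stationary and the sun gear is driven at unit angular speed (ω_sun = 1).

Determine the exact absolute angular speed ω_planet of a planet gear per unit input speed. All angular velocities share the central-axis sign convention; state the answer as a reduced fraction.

-16/11

N_ring = 32 + 2·11 = 54
32(ω_s−ω_c) = −54(ω_r−ω_c),  ω_r=0, ω_s=1
32(1−ω_c) = −54(0−ω_c)  ⇒  86ω_c = 32  ⇒  ω_c = 16/43
sun–planet: 32·(1−16/43) = −11·(ω_p−ω_c)  ⇒  ω_p−ω_c = −(32/11)·(27/43) = -864/473
ω_p = 16/43 − 864/473 = -16/11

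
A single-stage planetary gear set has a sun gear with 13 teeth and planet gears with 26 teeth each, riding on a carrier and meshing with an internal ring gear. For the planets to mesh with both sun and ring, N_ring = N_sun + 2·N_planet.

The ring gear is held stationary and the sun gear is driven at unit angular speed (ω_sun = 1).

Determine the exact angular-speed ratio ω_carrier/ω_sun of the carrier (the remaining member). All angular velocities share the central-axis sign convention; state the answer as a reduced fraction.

1/6

N_ring = 13 + 2·26 = 65
13(ω_s−ω_c) = −65(ω_r−ω_c),  ω_r=0, ω_s=1
13(1−ω_c) = −65(0−ω_c)  ⇒  78ω_c = 13  ⇒  ω_c = 1/6
ω_c/ω_s = 1/6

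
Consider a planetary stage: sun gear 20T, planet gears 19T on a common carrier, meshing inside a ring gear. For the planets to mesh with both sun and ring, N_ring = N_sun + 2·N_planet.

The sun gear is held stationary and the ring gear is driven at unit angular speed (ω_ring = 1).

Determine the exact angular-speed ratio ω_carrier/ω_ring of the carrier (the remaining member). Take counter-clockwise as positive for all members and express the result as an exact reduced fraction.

29/39

N_ring = 20 + 2·19 = 58
20(ω_s−ω_c) = −58(ω_r−ω_c),  ω_s=0, ω_r=1
20(0−ω_c) = −58(1−ω_c)  ⇒  78ω_c = 58  ⇒  ω_c = 29/39
ω_c/ω_r = 29/39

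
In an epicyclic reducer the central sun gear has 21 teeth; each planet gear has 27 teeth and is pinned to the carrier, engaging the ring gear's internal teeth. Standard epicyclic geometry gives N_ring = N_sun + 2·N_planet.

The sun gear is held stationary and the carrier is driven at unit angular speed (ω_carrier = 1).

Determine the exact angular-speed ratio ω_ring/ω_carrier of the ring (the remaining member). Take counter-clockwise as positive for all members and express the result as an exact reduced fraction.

32/25

N_ring = 21 + 2·27 = 75
21(ω_s−ω_c) = −75(ω_r−ω_c),  ω_s=0, ω_c=1
ω_r = 1 − (21/75)(0−1) = 32/25
ω_r/ω_c = 32/25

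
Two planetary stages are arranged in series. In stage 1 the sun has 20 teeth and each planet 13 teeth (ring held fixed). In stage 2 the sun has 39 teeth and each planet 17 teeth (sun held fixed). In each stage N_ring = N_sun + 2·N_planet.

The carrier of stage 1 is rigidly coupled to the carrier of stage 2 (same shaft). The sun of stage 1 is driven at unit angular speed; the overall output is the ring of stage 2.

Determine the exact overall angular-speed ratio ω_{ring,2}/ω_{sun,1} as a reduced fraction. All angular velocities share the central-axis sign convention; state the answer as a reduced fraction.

1120/2409

Stage 1: N_ring = 20 + 2·13 = 46
Stage 1: 20(ω_s−ω_c) = −46(ω_r−ω_c),  ω_r=0, ω_s=1
Stage 1: 20(1−ω_c) = −46(0−ω_c)  ⇒  66ω_c = 20  ⇒  ω_c = 10/33
  ⇒ ω_c¹/ω_s¹ = 10/33
Stage 2: N_ring = 39 + 2·17 = 73
Stage 2: 39(ω_s−ω_c) = −73(ω_r−ω_c),  ω_s=0, ω_c=1
Stage 2: ω_r = 1 − (39/73)(0−1) = 112/73
  ⇒ ω_r²/ω_c² = 112/73
Coupling ω_c² = ω_c¹ ⇒ overall = 10/33 × 112/73 = 1120/2409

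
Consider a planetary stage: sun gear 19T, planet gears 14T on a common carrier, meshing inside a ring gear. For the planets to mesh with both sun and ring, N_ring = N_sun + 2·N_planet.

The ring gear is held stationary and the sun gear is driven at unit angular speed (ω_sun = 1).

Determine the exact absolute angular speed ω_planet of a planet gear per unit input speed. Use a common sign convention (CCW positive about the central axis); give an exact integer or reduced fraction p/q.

N_ring = 19 + 2·14 = 47
19(ω_s−ω_c) = −47(ω_r−ω_c),  ω_r=0, ω_s=1
19(1−ω_c) = −47(0−ω_c)  ⇒  66ω_c = 19  ⇒  ω_c = 19/66
sun–planet: 19·(1−19/66) = −14·(ω_p−ω_c)  ⇒  ω_p−ω_c = −(19/14)·(47/66) = -893/924
ω_p = 19/66 − 893/924 = -19/28

-19/28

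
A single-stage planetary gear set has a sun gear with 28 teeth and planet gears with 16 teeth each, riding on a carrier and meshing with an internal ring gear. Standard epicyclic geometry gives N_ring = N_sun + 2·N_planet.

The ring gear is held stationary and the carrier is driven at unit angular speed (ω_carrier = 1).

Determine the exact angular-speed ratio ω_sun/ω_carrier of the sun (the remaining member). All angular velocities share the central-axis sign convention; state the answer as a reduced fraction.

N_ring = 28 + 2·16 = 60
28(ω_s−ω_c) = −60(ω_r−ω_c),  ω_r=0, ω_c=1
ω_s = 1 − (60/28)(0−1) = 22/7
ω_s/ω_c = 22/7

22/7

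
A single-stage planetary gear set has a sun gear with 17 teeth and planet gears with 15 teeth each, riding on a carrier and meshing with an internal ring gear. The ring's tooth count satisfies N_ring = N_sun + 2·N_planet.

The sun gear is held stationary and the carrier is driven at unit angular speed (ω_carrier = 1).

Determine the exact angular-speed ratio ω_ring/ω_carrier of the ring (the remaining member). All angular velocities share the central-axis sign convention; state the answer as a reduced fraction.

64/47

N_ring = 17 + 2·15 = 47
17(ω_s−ω_c) = −47(ω_r−ω_c),  ω_s=0, ω_c=1
ω_r = 1 − (17/47)(0−1) = 64/47
ω_r/ω_c = 64/47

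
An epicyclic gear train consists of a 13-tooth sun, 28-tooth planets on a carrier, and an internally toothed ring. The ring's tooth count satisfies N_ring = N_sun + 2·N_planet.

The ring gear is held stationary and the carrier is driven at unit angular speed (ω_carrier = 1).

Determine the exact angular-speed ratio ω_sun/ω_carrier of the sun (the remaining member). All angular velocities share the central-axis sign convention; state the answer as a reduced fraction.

N_ring = 13 + 2·28 = 69
13(ω_s−ω_c) = −69(ω_r−ω_c),  ω_r=0, ω_c=1
ω_s = 1 − (69/13)(0−1) = 82/13
ω_s/ω_c = 82/13

82/13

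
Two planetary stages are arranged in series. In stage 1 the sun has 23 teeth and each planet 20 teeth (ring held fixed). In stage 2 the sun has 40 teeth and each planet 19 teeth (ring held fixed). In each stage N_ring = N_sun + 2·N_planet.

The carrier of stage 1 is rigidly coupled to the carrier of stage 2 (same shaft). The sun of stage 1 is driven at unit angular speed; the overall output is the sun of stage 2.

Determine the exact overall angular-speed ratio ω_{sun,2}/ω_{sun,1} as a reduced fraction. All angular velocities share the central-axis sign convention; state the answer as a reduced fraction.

1357/1720

Stage 1: N_ring = 23 + 2·20 = 63
Stage 1: 23(ω_s−ω_c) = −63(ω_r−ω_c),  ω_r=0, ω_s=1
Stage 1: 23(1−ω_c) = −63(0−ω_c)  ⇒  86ω_c = 23  ⇒  ω_c = 23/86
  ⇒ ω_c¹/ω_s¹ = 23/86
Stage 2: N_ring = 40 + 2·19 = 78
Stage 2: 40(ω_s−ω_c) = −78(ω_r−ω_c),  ω_r=0, ω_c=1
Stage 2: ω_s = 1 − (78/40)(0−1) = 59/20
  ⇒ ω_s²/ω_c² = 59/20
Coupling ω_c² = ω_c¹ ⇒ overall = 23/86 × 59/20 = 1357/1720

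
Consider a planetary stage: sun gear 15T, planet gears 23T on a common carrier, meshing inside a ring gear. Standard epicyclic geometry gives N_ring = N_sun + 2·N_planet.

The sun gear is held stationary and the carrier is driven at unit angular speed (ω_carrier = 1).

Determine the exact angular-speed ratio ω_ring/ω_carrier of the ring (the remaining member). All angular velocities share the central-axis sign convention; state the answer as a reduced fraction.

N_ring = 15 + 2·23 = 61
15(ω_s−ω_c) = −61(ω_r−ω_c),  ω_s=0, ω_c=1
ω_r = 1 − (15/61)(0−1) = 76/61
ω_r/ω_c = 76/61

76/61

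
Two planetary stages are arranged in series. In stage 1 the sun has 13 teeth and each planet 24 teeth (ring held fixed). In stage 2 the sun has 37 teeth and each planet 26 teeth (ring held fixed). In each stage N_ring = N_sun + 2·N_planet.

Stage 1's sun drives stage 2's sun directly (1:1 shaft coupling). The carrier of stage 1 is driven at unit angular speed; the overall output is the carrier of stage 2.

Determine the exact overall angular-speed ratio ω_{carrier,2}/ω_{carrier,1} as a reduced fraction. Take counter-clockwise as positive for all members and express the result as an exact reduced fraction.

Stage 1: N_ring = 13 + 2·24 = 61
Stage 1: 13(ω_s−ω_c) = −61(ω_r−ω_c),  ω_r=0, ω_c=1
Stage 1: ω_s = 1 − (61/13)(0−1) = 74/13
  ⇒ ω_s¹/ω_c¹ = 74/13
Stage 2: N_ring = 37 + 2·26 = 89
Stage 2: 37(ω_s−ω_c) = −89(ω_r−ω_c),  ω_r=0, ω_s=1
Stage 2: 37(1−ω_c) = −89(0−ω_c)  ⇒  126ω_c = 37  ⇒  ω_c = 37/126
  ⇒ ω_c²/ω_s² = 37/126
Coupling ω_s² = ω_s¹ ⇒ overall = 74/13 × 37/126 = 1369/819

1369/819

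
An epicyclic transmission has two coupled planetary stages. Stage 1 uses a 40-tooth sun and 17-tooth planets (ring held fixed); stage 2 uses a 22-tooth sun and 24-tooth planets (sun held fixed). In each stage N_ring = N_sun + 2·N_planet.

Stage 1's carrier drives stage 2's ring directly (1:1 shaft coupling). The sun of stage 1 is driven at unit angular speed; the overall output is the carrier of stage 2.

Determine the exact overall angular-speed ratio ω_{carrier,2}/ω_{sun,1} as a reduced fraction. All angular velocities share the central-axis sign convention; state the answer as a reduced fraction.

350/1311

Stage 1: N_ring = 40 + 2·17 = 74
Stage 1: 40(ω_s−ω_c) = −74(ω_r−ω_c),  ω_r=0, ω_s=1
Stage 1: 40(1−ω_c) = −74(0−ω_c)  ⇒  114ω_c = 40  ⇒  ω_c = 20/57
  ⇒ ω_c¹/ω_s¹ = 20/57
Stage 2: N_ring = 22 + 2·24 = 70
Stage 2: 22(ω_s−ω_c) = −70(ω_r−ω_c),  ω_s=0, ω_r=1
Stage 2: 22(0−ω_c) = −70(1−ω_c)  ⇒  92ω_c = 70  ⇒  ω_c = 35/46
  ⇒ ω_c²/ω_r² = 35/46
Coupling ω_r² = ω_c¹ ⇒ overall = 20/57 × 35/46 = 350/1311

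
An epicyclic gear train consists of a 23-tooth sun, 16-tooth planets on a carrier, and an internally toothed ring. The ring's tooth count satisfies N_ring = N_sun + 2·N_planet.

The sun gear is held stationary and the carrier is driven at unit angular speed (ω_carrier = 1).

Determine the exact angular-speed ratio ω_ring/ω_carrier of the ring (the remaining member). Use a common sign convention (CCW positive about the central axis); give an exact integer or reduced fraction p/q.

78/55

N_ring = 23 + 2·16 = 55
23(ω_s−ω_c) = −55(ω_r−ω_c),  ω_s=0, ω_c=1
ω_r = 1 − (23/55)(0−1) = 78/55
ω_r/ω_c = 78/55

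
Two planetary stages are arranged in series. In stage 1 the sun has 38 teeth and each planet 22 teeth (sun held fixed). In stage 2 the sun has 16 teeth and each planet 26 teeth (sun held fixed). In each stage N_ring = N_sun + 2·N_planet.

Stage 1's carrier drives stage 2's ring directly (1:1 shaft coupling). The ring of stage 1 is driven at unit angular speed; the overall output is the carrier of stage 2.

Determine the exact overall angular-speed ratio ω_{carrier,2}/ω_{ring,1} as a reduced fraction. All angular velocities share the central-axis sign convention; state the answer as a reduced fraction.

Stage 1: N_ring = 38 + 2·22 = 82
Stage 1: 38(ω_s−ω_c) = −82(ω_r−ω_c),  ω_s=0, ω_r=1
Stage 1: 38(0−ω_c) = −82(1−ω_c)  ⇒  120ω_c = 82  ⇒  ω_c = 41/60
  ⇒ ω_c¹/ω_r¹ = 41/60
Stage 2: N_ring = 16 + 2·26 = 68
Stage 2: 16(ω_s−ω_c) = −68(ω_r−ω_c),  ω_s=0, ω_r=1
Stage 2: 16(0−ω_c) = −68(1−ω_c)  ⇒  84ω_c = 68  ⇒  ω_c = 17/21
  ⇒ ω_c²/ω_r² = 17/21
Coupling ω_r² = ω_c¹ ⇒ overall = 41/60 × 17/21 = 697/1260

697/1260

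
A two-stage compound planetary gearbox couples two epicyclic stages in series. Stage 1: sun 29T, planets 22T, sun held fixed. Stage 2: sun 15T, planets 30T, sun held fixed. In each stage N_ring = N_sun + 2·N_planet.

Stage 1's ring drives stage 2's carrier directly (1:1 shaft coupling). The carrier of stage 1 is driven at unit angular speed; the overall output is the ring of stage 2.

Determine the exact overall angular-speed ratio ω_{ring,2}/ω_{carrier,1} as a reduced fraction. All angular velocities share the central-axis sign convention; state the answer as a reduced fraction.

612/365

Stage 1: N_ring = 29 + 2·22 = 73
Stage 1: 29(ω_s−ω_c) = −73(ω_r−ω_c),  ω_s=0, ω_c=1
Stage 1: ω_r = 1 − (29/73)(0−1) = 102/73
  ⇒ ω_r¹/ω_c¹ = 102/73
Stage 2: N_ring = 15 + 2·30 = 75
Stage 2: 15(ω_s−ω_c) = −75(ω_r−ω_c),  ω_s=0, ω_c=1
Stage 2: ω_r = 1 − (15/75)(0−1) = 6/5
  ⇒ ω_r²/ω_c² = 6/5
Coupling ω_c² = ω_r¹ ⇒ overall = 102/73 × 6/5 = 612/365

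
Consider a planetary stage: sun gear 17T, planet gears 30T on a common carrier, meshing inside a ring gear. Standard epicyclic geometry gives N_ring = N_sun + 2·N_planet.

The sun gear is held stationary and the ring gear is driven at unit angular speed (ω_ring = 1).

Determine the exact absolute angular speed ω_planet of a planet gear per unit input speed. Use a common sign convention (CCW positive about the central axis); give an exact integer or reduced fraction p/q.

N_ring = 17 + 2·30 = 77
17(ω_s−ω_c) = −77(ω_r−ω_c),  ω_s=0, ω_r=1
17(0−ω_c) = −77(1−ω_c)  ⇒  94ω_c = 77  ⇒  ω_c = 77/94
sun–planet: 17·(0−77/94) = −30·(ω_p−ω_c)  ⇒  ω_p−ω_c = −(17/30)·(-77/94) = 1309/2820
ω_p = 77/94 + 1309/2820 = 77/60

77/60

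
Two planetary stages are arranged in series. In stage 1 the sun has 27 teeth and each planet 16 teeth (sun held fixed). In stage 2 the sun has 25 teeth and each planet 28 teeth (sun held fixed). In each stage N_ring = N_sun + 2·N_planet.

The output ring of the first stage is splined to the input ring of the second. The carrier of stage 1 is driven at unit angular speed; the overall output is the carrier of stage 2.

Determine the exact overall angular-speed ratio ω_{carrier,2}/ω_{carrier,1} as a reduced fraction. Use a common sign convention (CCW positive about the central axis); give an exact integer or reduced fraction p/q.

Stage 1: N_ring = 27 + 2·16 = 59
Stage 1: 27(ω_s−ω_c) = −59(ω_r−ω_c),  ω_s=0, ω_c=1
Stage 1: ω_r = 1 − (27/59)(0−1) = 86/59
  ⇒ ω_r¹/ω_c¹ = 86/59
Stage 2: N_ring = 25 + 2·28 = 81
Stage 2: 25(ω_s−ω_c) = −81(ω_r−ω_c),  ω_s=0, ω_r=1
Stage 2: 25(0−ω_c) = −81(1−ω_c)  ⇒  106ω_c = 81  ⇒  ω_c = 81/106
  ⇒ ω_c²/ω_r² = 81/106
Coupling ω_r² = ω_r¹ ⇒ overall = 86/59 × 81/106 = 3483/3127

3483/3127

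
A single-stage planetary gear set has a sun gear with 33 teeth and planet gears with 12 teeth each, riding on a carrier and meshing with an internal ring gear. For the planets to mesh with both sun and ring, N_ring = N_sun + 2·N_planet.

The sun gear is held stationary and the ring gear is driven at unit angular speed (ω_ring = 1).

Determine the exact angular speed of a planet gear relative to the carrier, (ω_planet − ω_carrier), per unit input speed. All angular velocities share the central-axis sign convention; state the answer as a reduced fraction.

N_ring = 33 + 2·12 = 57
33(ω_s−ω_c) = −57(ω_r−ω_c),  ω_s=0, ω_r=1
33(0−ω_c) = −57(1−ω_c)  ⇒  90ω_c = 57  ⇒  ω_c = 19/30
sun–planet: 33·(0−19/30) = −12·(ω_p−ω_c)  ⇒  ω_p−ω_c = −(33/12)·(-19/30) = 209/120

209/120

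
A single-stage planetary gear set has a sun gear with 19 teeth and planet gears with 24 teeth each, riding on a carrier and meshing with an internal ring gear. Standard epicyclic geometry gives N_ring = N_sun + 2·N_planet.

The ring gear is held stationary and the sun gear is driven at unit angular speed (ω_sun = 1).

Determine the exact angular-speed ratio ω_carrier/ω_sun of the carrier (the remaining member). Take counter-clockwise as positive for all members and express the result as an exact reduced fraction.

19/86

N_ring = 19 + 2·24 = 67
19(ω_s−ω_c) = −67(ω_r−ω_c),  ω_r=0, ω_s=1
19(1−ω_c) = −67(0−ω_c)  ⇒  86ω_c = 19  ⇒  ω_c = 19/86
ω_c/ω_s = 19/86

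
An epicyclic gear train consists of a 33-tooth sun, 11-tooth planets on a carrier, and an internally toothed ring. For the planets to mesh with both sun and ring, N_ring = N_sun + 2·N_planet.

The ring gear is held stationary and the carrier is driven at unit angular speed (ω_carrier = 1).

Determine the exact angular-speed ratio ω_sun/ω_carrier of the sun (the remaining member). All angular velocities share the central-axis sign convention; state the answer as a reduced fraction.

N_ring = 33 + 2·11 = 55
33(ω_s−ω_c) = −55(ω_r−ω_c),  ω_r=0, ω_c=1
ω_s = 1 − (55/33)(0−1) = 8/3
ω_s/ω_c = 8/3

8/3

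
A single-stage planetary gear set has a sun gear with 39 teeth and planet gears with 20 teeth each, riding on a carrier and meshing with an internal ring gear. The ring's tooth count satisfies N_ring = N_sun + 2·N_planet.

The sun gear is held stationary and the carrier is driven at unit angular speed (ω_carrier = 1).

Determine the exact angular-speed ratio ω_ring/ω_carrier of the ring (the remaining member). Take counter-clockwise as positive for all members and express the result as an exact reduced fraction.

118/79

N_ring = 39 + 2·20 = 79
39(ω_s−ω_c) = −79(ω_r−ω_c),  ω_s=0, ω_c=1
ω_r = 1 − (39/79)(0−1) = 118/79
ω_r/ω_c = 118/79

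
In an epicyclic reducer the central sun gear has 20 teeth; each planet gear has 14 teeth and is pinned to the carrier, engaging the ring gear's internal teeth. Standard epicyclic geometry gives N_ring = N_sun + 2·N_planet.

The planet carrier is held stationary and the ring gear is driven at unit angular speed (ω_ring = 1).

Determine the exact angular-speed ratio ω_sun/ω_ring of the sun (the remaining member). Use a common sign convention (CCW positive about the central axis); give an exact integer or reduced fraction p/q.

-12/5

N_ring = 20 + 2·14 = 48
20(ω_s−ω_c) = −48(ω_r−ω_c),  ω_c=0, ω_r=1
ω_s = 0 − (48/20)(1−0) = -12/5
ω_s/ω_r = -12/5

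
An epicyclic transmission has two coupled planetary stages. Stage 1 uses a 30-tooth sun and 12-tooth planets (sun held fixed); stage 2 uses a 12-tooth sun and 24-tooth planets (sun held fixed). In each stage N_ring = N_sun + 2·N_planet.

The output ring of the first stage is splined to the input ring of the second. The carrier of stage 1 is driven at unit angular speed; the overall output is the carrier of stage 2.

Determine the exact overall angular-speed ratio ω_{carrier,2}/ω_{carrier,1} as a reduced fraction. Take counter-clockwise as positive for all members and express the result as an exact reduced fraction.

Stage 1: N_ring = 30 + 2·12 = 54
Stage 1: 30(ω_s−ω_c) = −54(ω_r−ω_c),  ω_s=0, ω_c=1
Stage 1: ω_r = 1 − (30/54)(0−1) = 14/9
  ⇒ ω_r¹/ω_c¹ = 14/9
Stage 2: N_ring = 12 + 2·24 = 60
Stage 2: 12(ω_s−ω_c) = −60(ω_r−ω_c),  ω_s=0, ω_r=1
Stage 2: 12(0−ω_c) = −60(1−ω_c)  ⇒  72ω_c = 60  ⇒  ω_c = 5/6
  ⇒ ω_c²/ω_r² = 5/6
Coupling ω_r² = ω_r¹ ⇒ overall = 14/9 × 5/6 = 35/27

35/27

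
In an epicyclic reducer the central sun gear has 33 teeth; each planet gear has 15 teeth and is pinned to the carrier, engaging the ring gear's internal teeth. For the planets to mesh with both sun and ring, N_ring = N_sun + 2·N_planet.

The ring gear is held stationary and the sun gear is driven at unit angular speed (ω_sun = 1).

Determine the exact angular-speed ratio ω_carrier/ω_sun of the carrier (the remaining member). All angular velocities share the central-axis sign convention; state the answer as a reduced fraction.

N_ring = 33 + 2·15 = 63
33(ω_s−ω_c) = −63(ω_r−ω_c),  ω_r=0, ω_s=1
33(1−ω_c) = −63(0−ω_c)  ⇒  96ω_c = 33  ⇒  ω_c = 11/32
ω_c/ω_s = 11/32

11/32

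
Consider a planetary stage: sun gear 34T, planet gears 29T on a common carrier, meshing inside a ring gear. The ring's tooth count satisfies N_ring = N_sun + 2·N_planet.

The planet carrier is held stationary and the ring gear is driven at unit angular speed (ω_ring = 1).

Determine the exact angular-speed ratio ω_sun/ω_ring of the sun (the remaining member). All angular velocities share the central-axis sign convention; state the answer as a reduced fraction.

-46/17

N_ring = 34 + 2·29 = 92
34(ω_s−ω_c) = −92(ω_r−ω_c),  ω_c=0, ω_r=1
ω_s = 0 − (92/34)(1−0) = -46/17
ω_s/ω_r = -46/17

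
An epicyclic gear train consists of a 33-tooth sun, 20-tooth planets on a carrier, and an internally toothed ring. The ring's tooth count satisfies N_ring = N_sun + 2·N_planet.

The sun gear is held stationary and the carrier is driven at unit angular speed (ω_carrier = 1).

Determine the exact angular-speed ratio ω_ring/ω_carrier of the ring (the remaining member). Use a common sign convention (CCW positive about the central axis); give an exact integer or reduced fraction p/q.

106/73

N_ring = 33 + 2·20 = 73
33(ω_s−ω_c) = −73(ω_r−ω_c),  ω_s=0, ω_c=1
ω_r = 1 − (33/73)(0−1) = 106/73
ω_r/ω_c = 106/73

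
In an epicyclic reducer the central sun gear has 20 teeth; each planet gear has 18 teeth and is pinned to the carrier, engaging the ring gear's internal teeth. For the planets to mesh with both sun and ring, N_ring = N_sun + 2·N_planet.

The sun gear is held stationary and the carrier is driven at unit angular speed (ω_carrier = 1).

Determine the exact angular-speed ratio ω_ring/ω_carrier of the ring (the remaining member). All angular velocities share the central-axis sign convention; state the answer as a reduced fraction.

N_ring = 20 + 2·18 = 56
20(ω_s−ω_c) = −56(ω_r−ω_c),  ω_s=0, ω_c=1
ω_r = 1 − (20/56)(0−1) = 19/14
ω_r/ω_c = 19/14

19/14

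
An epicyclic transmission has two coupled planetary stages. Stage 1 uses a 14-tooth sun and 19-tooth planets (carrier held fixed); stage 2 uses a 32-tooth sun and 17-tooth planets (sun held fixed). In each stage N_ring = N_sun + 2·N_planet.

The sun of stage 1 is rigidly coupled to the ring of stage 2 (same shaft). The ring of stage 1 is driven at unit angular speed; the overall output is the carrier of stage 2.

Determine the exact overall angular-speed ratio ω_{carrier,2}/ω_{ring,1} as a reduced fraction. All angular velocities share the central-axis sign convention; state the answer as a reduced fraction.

Stage 1: N_ring = 14 + 2·19 = 52
Stage 1: 14(ω_s−ω_c) = −52(ω_r−ω_c),  ω_c=0, ω_r=1
Stage 1: ω_s = 0 − (52/14)(1−0) = -26/7
  ⇒ ω_s¹/ω_r¹ = -26/7
Stage 2: N_ring = 32 + 2·17 = 66
Stage 2: 32(ω_s−ω_c) = −66(ω_r−ω_c),  ω_s=0, ω_r=1
Stage 2: 32(0−ω_c) = −66(1−ω_c)  ⇒  98ω_c = 66  ⇒  ω_c = 33/49
  ⇒ ω_c²/ω_r² = 33/49
Coupling ω_r² = ω_s¹ ⇒ overall = -26/7 × 33/49 = -858/343

-858/343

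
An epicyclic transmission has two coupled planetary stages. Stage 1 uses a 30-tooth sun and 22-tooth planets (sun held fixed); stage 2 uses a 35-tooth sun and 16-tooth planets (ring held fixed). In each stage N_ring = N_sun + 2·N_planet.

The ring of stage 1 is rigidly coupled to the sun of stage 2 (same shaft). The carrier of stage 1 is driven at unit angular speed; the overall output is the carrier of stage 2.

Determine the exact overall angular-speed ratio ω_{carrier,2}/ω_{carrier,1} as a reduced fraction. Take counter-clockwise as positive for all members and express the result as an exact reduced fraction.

910/1887

Stage 1: N_ring = 30 + 2·22 = 74
Stage 1: 30(ω_s−ω_c) = −74(ω_r−ω_c),  ω_s=0, ω_c=1
Stage 1: ω_r = 1 − (30/74)(0−1) = 52/37
  ⇒ ω_r¹/ω_c¹ = 52/37
Stage 2: N_ring = 35 + 2·16 = 67
Stage 2: 35(ω_s−ω_c) = −67(ω_r−ω_c),  ω_r=0, ω_s=1
Stage 2: 35(1−ω_c) = −67(0−ω_c)  ⇒  102ω_c = 35  ⇒  ω_c = 35/102
  ⇒ ω_c²/ω_s² = 35/102
Coupling ω_s² = ω_r¹ ⇒ overall = 52/37 × 35/102 = 910/1887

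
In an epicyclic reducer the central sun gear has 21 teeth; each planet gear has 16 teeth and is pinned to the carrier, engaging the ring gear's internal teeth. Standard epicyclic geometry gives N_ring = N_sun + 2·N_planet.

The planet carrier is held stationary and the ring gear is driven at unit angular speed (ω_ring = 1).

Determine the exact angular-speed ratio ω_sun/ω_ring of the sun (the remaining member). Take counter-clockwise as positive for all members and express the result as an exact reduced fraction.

N_ring = 21 + 2·16 = 53
21(ω_s−ω_c) = −53(ω_r−ω_c),  ω_c=0, ω_r=1
ω_s = 0 − (53/21)(1−0) = -53/21
ω_s/ω_r = -53/21

-53/21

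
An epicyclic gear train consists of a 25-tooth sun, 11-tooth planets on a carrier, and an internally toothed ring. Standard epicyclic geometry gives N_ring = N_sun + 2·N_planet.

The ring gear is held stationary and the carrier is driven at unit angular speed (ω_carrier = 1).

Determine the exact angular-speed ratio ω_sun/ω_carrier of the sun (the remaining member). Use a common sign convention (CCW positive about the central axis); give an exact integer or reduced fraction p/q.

72/25

N_ring = 25 + 2·11 = 47
25(ω_s−ω_c) = −47(ω_r−ω_c),  ω_r=0, ω_c=1
ω_s = 1 − (47/25)(0−1) = 72/25
ω_s/ω_c = 72/25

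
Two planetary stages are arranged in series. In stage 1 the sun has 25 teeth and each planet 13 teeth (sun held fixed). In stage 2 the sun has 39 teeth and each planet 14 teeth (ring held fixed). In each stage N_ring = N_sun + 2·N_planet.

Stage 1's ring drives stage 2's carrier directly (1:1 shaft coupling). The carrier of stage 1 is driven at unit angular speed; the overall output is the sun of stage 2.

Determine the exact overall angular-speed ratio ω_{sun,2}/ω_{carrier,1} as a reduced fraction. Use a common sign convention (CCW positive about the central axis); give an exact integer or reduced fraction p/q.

Stage 1: N_ring = 25 + 2·13 = 51
Stage 1: 25(ω_s−ω_c) = −51(ω_r−ω_c),  ω_s=0, ω_c=1
Stage 1: ω_r = 1 − (25/51)(0−1) = 76/51
  ⇒ ω_r¹/ω_c¹ = 76/51
Stage 2: N_ring = 39 + 2·14 = 67
Stage 2: 39(ω_s−ω_c) = −67(ω_r−ω_c),  ω_r=0, ω_c=1
Stage 2: ω_s = 1 − (67/39)(0−1) = 106/39
  ⇒ ω_s²/ω_c² = 106/39
Coupling ω_c² = ω_r¹ ⇒ overall = 76/51 × 106/39 = 8056/1989

8056/1989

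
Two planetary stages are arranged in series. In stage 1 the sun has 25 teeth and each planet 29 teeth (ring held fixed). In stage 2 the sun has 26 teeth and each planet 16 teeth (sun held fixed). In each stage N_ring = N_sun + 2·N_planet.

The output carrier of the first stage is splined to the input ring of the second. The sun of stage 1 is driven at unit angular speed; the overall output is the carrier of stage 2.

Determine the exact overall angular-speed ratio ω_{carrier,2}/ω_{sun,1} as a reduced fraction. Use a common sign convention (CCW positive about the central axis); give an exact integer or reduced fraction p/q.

725/4536

Stage 1: N_ring = 25 + 2·29 = 83
Stage 1: 25(ω_s−ω_c) = −83(ω_r−ω_c),  ω_r=0, ω_s=1
Stage 1: 25(1−ω_c) = −83(0−ω_c)  ⇒  108ω_c = 25  ⇒  ω_c = 25/108
  ⇒ ω_c¹/ω_s¹ = 25/108
Stage 2: N_ring = 26 + 2·16 = 58
Stage 2: 26(ω_s−ω_c) = −58(ω_r−ω_c),  ω_s=0, ω_r=1
Stage 2: 26(0−ω_c) = −58(1−ω_c)  ⇒  84ω_c = 58  ⇒  ω_c = 29/42
  ⇒ ω_c²/ω_r² = 29/42
Coupling ω_r² = ω_c¹ ⇒ overall = 25/108 × 29/42 = 725/4536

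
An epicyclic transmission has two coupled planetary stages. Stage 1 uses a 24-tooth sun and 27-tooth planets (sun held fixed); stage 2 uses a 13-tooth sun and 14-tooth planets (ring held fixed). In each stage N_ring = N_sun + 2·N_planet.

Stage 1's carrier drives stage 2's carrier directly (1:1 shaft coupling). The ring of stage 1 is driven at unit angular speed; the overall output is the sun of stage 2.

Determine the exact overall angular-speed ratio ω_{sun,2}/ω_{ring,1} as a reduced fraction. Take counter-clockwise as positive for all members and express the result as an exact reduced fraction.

Stage 1: N_ring = 24 + 2·27 = 78
Stage 1: 24(ω_s−ω_c) = −78(ω_r−ω_c),  ω_s=0, ω_r=1
Stage 1: 24(0−ω_c) = −78(1−ω_c)  ⇒  102ω_c = 78  ⇒  ω_c = 13/17
  ⇒ ω_c¹/ω_r¹ = 13/17
Stage 2: N_ring = 13 + 2·14 = 41
Stage 2: 13(ω_s−ω_c) = −41(ω_r−ω_c),  ω_r=0, ω_c=1
Stage 2: ω_s = 1 − (41/13)(0−1) = 54/13
  ⇒ ω_s²/ω_c² = 54/13
Coupling ω_c² = ω_c¹ ⇒ overall = 13/17 × 54/13 = 54/17

54/17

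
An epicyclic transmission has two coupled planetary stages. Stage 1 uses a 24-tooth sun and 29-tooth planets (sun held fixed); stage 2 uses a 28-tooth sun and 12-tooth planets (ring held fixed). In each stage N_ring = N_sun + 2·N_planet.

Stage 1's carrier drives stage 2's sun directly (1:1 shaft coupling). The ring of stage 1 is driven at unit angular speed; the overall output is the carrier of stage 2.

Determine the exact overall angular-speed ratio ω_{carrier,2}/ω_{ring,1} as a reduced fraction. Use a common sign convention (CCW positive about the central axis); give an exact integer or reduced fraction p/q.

Stage 1: N_ring = 24 + 2·29 = 82
Stage 1: 24(ω_s−ω_c) = −82(ω_r−ω_c),  ω_s=0, ω_r=1
Stage 1: 24(0−ω_c) = −82(1−ω_c)  ⇒  106ω_c = 82  ⇒  ω_c = 41/53
  ⇒ ω_c¹/ω_r¹ = 41/53
Stage 2: N_ring = 28 + 2·12 = 52
Stage 2: 28(ω_s−ω_c) = −52(ω_r−ω_c),  ω_r=0, ω_s=1
Stage 2: 28(1−ω_c) = −52(0−ω_c)  ⇒  80ω_c = 28  ⇒  ω_c = 7/20
  ⇒ ω_c²/ω_s² = 7/20
Coupling ω_s² = ω_c¹ ⇒ overall = 41/53 × 7/20 = 287/1060

287/1060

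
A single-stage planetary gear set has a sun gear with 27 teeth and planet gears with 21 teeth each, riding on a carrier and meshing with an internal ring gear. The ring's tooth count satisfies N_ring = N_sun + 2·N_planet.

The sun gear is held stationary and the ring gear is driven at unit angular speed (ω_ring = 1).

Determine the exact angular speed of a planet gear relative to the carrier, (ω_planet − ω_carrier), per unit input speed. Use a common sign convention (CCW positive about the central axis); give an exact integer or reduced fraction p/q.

N_ring = 27 + 2·21 = 69
27(ω_s−ω_c) = −69(ω_r−ω_c),  ω_s=0, ω_r=1
27(0−ω_c) = −69(1−ω_c)  ⇒  96ω_c = 69  ⇒  ω_c = 23/32
sun–planet: 27·(0−23/32) = −21·(ω_p−ω_c)  ⇒  ω_p−ω_c = −(27/21)·(-23/32) = 207/224

207/224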